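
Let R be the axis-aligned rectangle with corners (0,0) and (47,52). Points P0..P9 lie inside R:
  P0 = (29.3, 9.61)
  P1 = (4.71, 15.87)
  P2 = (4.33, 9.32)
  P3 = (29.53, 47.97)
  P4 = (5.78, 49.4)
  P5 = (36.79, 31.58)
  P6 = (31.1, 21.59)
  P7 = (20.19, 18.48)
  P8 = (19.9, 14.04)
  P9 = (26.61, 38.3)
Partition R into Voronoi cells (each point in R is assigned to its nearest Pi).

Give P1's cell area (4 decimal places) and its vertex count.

Area of P1's cell: 229.7479 (5 vertices)

1. box [0,47]×[0,52]: [(0, 0) (47, 0) (47, 52) (0, 52)]
2. ⊥bis P1·P0 via (17.005,12.74): [(0, 0) (13.7617, 0) (26.9996, 52) (0, 52)]  |A|=1059.7946
3. ⊥bis P1·P2 via (4.52,12.595): [(0, 12.8572) (16.7869, 11.8833) (26.9996, 52) (0, 52)]  |A|=870.1105
4. ⊥bis P1·P3 via (17.12,31.92): [(0, 45.1573) (0, 12.8572) (16.7869, 11.8833) (21.1036, 28.8398)]  |A|=485.2502
5. ⊥bis P1·P4 via (5.245,32.635): [(16.6667, 32.2705) (0, 32.8024) (0, 12.8572) (16.7869, 11.8833) (21.1036, 28.8398)]  |A|=382.2921
6. ⊥bis P1·P5 via (20.75,23.725): [(16.5635, 32.2738) (0, 32.8024) (0, 12.8572) (16.7869, 11.8833) (20.1259, 24.9994)]  |A|=371.7258
7. ⊥bis P1·P6 via (17.905,18.73): [(14.9583, 32.325) (0, 32.8024) (0, 12.8572) (16.7869, 11.8833) (18.1924, 17.4042)]  |A|=339.2715
8. ⊥bis P1·P7 via (12.45,17.175): [(9.8682, 32.4875) (0, 32.8024) (0, 12.8572) (13.3082, 12.0852)]  |A|=232.8426
9. ⊥bis P1·P8 via (12.305,14.955): [(12.5214, 16.7514) (9.8682, 32.4875) (0, 32.8024) (0, 12.8572) (11.9686, 12.1629)]  |A|=229.7479
10. ⊥bis P1·P9 via (15.66,27.085): [(12.5214, 16.7514) (9.8682, 32.4875) (0, 32.8024) (0, 12.8572) (11.9686, 12.1629)]  |A|=229.7479
11. canonical 5-gon: [(12.5214, 16.7514) (9.8682, 32.4875) (0, 32.8024) (0, 12.8572) (11.9686, 12.1629)]
12. shoelace: 229.7479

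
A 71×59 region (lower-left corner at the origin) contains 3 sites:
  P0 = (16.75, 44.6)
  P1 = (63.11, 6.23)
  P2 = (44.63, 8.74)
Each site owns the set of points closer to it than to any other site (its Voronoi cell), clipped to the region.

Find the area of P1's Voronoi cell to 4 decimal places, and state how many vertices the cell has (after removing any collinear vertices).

1. box [0,71]×[0,59]: [(0, 0) (71, 0) (71, 59) (0, 59)]
2. ⊥bis P1·P0 via (39.93,25.415): [(18.8952, 0) (71, 0) (71, 59) (67.7267, 59)]  |A|=1633.6532
3. ⊥bis P1·P2 via (53.87,7.485): [(59.5202, 49.0845) (52.8534, 0) (71, 0) (71, 59) (67.7267, 59)]  |A|=800.2429
4. canonical 5-gon: [(59.5202, 49.0845) (52.8534, 0) (71, 0) (71, 59) (67.7267, 59)]
5. shoelace: 800.2429

Area of P1's cell: 800.2429 (5 vertices)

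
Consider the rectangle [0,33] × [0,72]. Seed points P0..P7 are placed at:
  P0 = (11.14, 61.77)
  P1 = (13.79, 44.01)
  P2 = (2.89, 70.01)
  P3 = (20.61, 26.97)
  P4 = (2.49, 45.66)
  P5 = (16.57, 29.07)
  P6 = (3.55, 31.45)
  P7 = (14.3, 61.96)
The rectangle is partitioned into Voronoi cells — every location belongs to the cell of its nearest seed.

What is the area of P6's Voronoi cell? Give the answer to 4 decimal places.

Area of P6's cell: 305.3214

1. box [0,33]×[0,72]: [(0, 0) (33, 0) (33, 72) (0, 72)]
2. ⊥bis P6·P0 via (7.345,46.61): [(0, 48.4487) (0, 0) (33, 0) (33, 40.1878)]  |A|=1462.5016
3. ⊥bis P6·P1 via (8.67,37.73): [(0, 44.7985) (0, 0) (33, 0) (33, 17.8941)]  |A|=1034.4281
4. ⊥bis P6·P2 via (3.22,50.73): [(0, 44.7985) (0, 0) (33, 0) (33, 17.8941)]  |A|=1034.4281
5. ⊥bis P6·P3 via (12.08,29.21): [(13.3215, 33.9377) (0, 44.7985) (0, 0) (4.4094, 0)]  |A|=373.214
6. ⊥bis P6·P4 via (3.02,38.555): [(13.3215, 33.9377) (7.2693, 38.872) (0, 38.3297) (0, 0) (4.4094, 0)]  |A|=349.7021
7. ⊥bis P6·P5 via (10.06,30.26): [(4.8017, 1.4939) (11.0681, 35.7749) (7.2693, 38.872) (0, 38.3297) (0, 0) (4.4094, 0)]  |A|=305.3214
8. ⊥bis P6·P7 via (8.925,46.705): [(4.8017, 1.4939) (11.0681, 35.7749) (7.2693, 38.872) (0, 38.3297) (0, 0) (4.4094, 0)]  |A|=305.3214
9. canonical 6-gon: [(4.8017, 1.4939) (11.0681, 35.7749) (7.2693, 38.872) (0, 38.3297) (0, 0) (4.4094, 0)]
10. shoelace: 305.3214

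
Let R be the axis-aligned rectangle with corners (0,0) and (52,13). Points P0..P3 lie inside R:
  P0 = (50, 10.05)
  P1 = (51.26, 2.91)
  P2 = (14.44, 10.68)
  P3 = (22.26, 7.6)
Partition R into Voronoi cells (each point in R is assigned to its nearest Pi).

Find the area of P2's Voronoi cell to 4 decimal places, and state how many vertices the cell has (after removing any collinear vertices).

1. box [0,52]×[0,13]: [(0, 0) (52, 0) (52, 13) (0, 13)]
2. ⊥bis P2·P0 via (32.22,10.365): [(0, 0) (32.0364, 0) (32.2667, 13) (0, 13)]  |A|=417.9698
3. ⊥bis P2·P1 via (32.85,6.795): [(0, 0) (31.4161, 0) (32.0932, 3.2088) (32.2667, 13) (0, 13)]  |A|=416.9746
4. ⊥bis P2·P3 via (18.35,9.14): [(0, 0) (14.7501, 0) (19.8703, 13) (0, 13)]  |A|=225.0327
5. canonical 4-gon: [(0, 0) (14.7501, 0) (19.8703, 13) (0, 13)]
6. shoelace: 225.0327

Area of P2's cell: 225.0327 (4 vertices)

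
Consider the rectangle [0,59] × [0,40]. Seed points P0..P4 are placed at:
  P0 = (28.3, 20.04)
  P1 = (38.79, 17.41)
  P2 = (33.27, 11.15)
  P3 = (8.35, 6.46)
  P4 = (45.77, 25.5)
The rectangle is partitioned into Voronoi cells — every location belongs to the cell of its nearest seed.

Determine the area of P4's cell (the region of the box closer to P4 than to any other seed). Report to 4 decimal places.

1. box [0,59]×[0,40]: [(0, 0) (59, 0) (59, 40) (0, 40)]
2. ⊥bis P4·P0 via (37.035,22.77): [(44.1514, 0) (59, 0) (59, 40) (31.65, 40)]  |A|=843.971
3. ⊥bis P4·P1 via (42.28,21.455): [(35.6612, 27.1657) (59, 7.0291) (59, 40) (31.65, 40)]  |A|=560.2603
4. ⊥bis P4·P2 via (39.52,18.325): [(35.6612, 27.1657) (59, 7.0291) (59, 40) (31.65, 40)]  |A|=560.2603
5. ⊥bis P4·P3 via (27.06,15.98): [(35.6612, 27.1657) (59, 7.0291) (59, 40) (31.65, 40)]  |A|=560.2603
6. canonical 4-gon: [(35.6612, 27.1657) (59, 7.0291) (59, 40) (31.65, 40)]
7. shoelace: 560.2603

Area of P4's cell: 560.2603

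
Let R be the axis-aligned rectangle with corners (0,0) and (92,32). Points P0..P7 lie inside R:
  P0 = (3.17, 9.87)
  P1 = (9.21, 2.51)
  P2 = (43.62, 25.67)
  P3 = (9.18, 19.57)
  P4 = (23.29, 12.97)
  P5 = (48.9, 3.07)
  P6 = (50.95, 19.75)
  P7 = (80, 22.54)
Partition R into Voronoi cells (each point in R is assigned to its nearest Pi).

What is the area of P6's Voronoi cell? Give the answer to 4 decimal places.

1. box [0,92]×[0,32]: [(0, 0) (92, 0) (92, 32) (0, 32)]
2. ⊥bis P6·P0 via (27.06,14.81): [(30.1224, 0) (92, 0) (92, 32) (23.5054, 32)]  |A|=2085.9542
3. ⊥bis P6·P1 via (30.08,11.13): [(25.5561, 22.0828) (34.6771, 0) (92, 0) (92, 32) (23.5054, 32)]  |A|=2035.6646
4. ⊥bis P6·P2 via (47.285,22.71): [(32.737, 4.697) (34.6771, 0) (92, 0) (92, 32) (54.788, 32)]  |A|=1590.831
5. ⊥bis P6·P3 via (30.065,19.66): [(32.737, 4.697) (34.6771, 0) (92, 0) (92, 32) (54.788, 32)]  |A|=1590.831
6. ⊥bis P6·P4 via (37.12,16.36): [(38.2927, 11.5759) (41.1302, 0) (92, 0) (92, 32) (54.788, 32)]  |A|=1533.7606
7. ⊥bis P6·P5 via (49.925,11.41): [(39.2211, 12.7255) (92, 6.2389) (92, 32) (54.788, 32)]  |A|=1038.4416
8. ⊥bis P6·P7 via (65.475,21.145): [(39.2211, 12.7255) (66.6069, 9.3598) (64.4325, 32) (54.788, 32)]  |A|=399.2967
9. canonical 4-gon: [(39.2211, 12.7255) (66.6069, 9.3598) (64.4325, 32) (54.788, 32)]
10. shoelace: 399.2967

Area of P6's cell: 399.2967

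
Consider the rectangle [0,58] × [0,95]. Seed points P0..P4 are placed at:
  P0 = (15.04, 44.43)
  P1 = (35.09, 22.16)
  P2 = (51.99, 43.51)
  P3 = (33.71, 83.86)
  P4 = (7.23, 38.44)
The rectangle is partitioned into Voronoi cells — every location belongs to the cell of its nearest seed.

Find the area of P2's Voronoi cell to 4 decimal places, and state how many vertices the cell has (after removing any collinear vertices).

Area of P2's cell: 827.6980 (4 vertices)

1. box [0,58]×[0,95]: [(0, 0) (58, 0) (58, 95) (0, 95)]
2. ⊥bis P2·P0 via (33.515,43.97): [(32.4202, 0) (58, 0) (58, 95) (34.7856, 95)]  |A|=2317.7253
3. ⊥bis P2·P1 via (43.54,32.835): [(33.4369, 40.8323) (58, 21.3889) (58, 95) (34.7856, 95)]  |A|=1532.795
4. ⊥bis P2·P3 via (42.85,63.685): [(33.905, 59.6326) (33.4369, 40.8323) (58, 21.3889) (58, 70.5485)]  |A|=827.698
5. ⊥bis P2·P4 via (29.61,40.975): [(33.905, 59.6326) (33.4369, 40.8323) (58, 21.3889) (58, 70.5485)]  |A|=827.698
6. canonical 4-gon: [(33.905, 59.6326) (33.4369, 40.8323) (58, 21.3889) (58, 70.5485)]
7. shoelace: 827.698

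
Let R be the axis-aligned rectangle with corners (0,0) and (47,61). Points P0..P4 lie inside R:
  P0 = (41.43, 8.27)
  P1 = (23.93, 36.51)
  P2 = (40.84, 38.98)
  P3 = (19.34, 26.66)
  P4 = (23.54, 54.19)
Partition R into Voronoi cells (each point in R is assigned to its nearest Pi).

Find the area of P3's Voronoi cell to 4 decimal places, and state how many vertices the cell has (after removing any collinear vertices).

1. box [0,47]×[0,61]: [(0, 0) (47, 0) (47, 61) (0, 61)]
2. ⊥bis P3·P0 via (30.385,17.465): [(0, 0) (15.8453, 0) (47, 37.4229) (47, 61) (0, 61)]  |A|=2284.0513
3. ⊥bis P3·P1 via (21.635,31.585): [(0, 41.6667) (0, 0) (15.8453, 0) (36.4087, 24.7006)]  |A|=954.2092
4. ⊥bis P3·P2 via (30.09,32.82): [(34.1356, 25.7598) (0, 41.6667) (0, 0) (15.8453, 0) (35.4218, 23.5152)]  |A|=952.3394
5. ⊥bis P3·P4 via (21.44,40.425): [(34.1356, 25.7598) (0, 41.6667) (0, 0) (15.8453, 0) (35.4218, 23.5152)]  |A|=952.3394
6. canonical 5-gon: [(34.1356, 25.7598) (0, 41.6667) (0, 0) (15.8453, 0) (35.4218, 23.5152)]
7. shoelace: 952.3394

Area of P3's cell: 952.3394 (5 vertices)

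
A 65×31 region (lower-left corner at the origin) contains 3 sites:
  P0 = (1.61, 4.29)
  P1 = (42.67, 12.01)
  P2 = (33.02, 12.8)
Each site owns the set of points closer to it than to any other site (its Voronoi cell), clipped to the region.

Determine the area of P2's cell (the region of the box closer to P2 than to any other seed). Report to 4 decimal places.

Area of P2's cell: 702.6990

1. box [0,65]×[0,31]: [(0, 0) (65, 0) (65, 31) (0, 31)]
2. ⊥bis P2·P0 via (17.315,8.545): [(19.6301, 0) (65, 0) (65, 31) (11.2312, 31)]  |A|=1536.6495
3. ⊥bis P2·P1 via (37.845,12.405): [(19.6301, 0) (36.8295, 0) (39.3673, 31) (11.2312, 31)]  |A|=702.699
4. canonical 4-gon: [(19.6301, 0) (36.8295, 0) (39.3673, 31) (11.2312, 31)]
5. shoelace: 702.699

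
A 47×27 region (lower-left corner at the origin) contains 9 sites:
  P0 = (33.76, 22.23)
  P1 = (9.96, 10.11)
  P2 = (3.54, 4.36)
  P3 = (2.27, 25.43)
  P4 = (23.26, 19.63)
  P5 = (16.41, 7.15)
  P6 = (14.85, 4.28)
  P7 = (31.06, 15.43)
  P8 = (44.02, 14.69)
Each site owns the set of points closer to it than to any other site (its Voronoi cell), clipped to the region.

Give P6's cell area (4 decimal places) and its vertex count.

1. box [0,47]×[0,27]: [(0, 0) (47, 0) (47, 27) (0, 27)]
2. ⊥bis P6·P0 via (24.305,13.255): [(0, 0) (36.8871, 0) (11.2578, 27) (0, 27)]  |A|=649.9558
3. ⊥bis P6·P1 via (12.405,7.195): [(3.8269, 0) (36.8871, 0) (22.2327, 15.4381)]  |A|=255.1936
4. ⊥bis P6·P2 via (9.195,4.32): [(9.1963, 4.5037) (9.1644, 0) (36.8871, 0) (22.2327, 15.4381)]  |A|=243.1744
5. ⊥bis P6·P3 via (8.56,14.855): [(9.1963, 4.5037) (9.1644, 0) (36.8871, 0) (22.2327, 15.4381)]  |A|=243.1744
6. ⊥bis P6·P4 via (19.055,11.955): [(18.4652, 12.2781) (9.1963, 4.5037) (9.1644, 0) (36.8871, 0) (32.5653, 4.553)]  |A|=206.3442
7. ⊥bis P6·P5 via (15.63,5.715): [(12.6025, 7.3606) (9.1963, 4.5037) (9.1644, 0) (26.1441, 0)]  |A|=70.1152
8. ⊥bis P6·P7 via (22.955,9.855): [(12.6025, 7.3606) (9.1963, 4.5037) (9.1644, 0) (26.1441, 0)]  |A|=70.1152
9. ⊥bis P6·P8 via (29.435,9.485): [(12.6025, 7.3606) (9.1963, 4.5037) (9.1644, 0) (26.1441, 0)]  |A|=70.1152
10. canonical 4-gon: [(12.6025, 7.3606) (9.1963, 4.5037) (9.1644, 0) (26.1441, 0)]
11. shoelace: 70.1152

Area of P6's cell: 70.1152 (4 vertices)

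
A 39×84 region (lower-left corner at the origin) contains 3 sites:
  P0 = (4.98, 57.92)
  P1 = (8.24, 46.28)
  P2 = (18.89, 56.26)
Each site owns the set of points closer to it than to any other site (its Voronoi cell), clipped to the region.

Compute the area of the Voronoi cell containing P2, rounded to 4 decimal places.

Area of P2's cell: 1187.2772

1. box [0,39]×[0,84]: [(0, 0) (39, 0) (39, 84) (0, 84)]
2. ⊥bis P2·P0 via (11.935,57.09): [(5.122, 0) (39, 0) (39, 84) (15.1464, 84)]  |A|=2424.7288
3. ⊥bis P2·P1 via (13.565,51.27): [(11.503, 53.4704) (39, 24.1274) (39, 84) (15.1464, 84)]  |A|=1187.2772
4. canonical 4-gon: [(11.503, 53.4704) (39, 24.1274) (39, 84) (15.1464, 84)]
5. shoelace: 1187.2772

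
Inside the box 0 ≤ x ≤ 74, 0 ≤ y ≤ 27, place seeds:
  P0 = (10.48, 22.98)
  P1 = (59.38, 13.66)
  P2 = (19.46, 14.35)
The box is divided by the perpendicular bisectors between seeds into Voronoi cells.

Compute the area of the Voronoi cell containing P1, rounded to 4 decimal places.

Area of P1's cell: 933.8957

1. box [0,74]×[0,27]: [(0, 0) (74, 0) (74, 27) (0, 27)]
2. ⊥bis P1·P0 via (34.93,18.32): [(31.4383, 0) (74, 0) (74, 27) (36.5843, 27)]  |A|=1079.6938
3. ⊥bis P1·P2 via (39.42,14.005): [(39.1779, 0) (74, 0) (74, 27) (39.6446, 27)]  |A|=933.8957
4. canonical 4-gon: [(39.1779, 0) (74, 0) (74, 27) (39.6446, 27)]
5. shoelace: 933.8957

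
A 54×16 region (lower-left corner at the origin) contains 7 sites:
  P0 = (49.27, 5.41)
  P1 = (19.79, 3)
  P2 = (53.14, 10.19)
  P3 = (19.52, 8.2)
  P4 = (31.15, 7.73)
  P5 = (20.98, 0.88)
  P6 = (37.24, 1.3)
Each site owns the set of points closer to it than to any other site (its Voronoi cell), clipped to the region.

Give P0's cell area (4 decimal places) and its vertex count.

1. box [0,54]×[0,16]: [(0, 0) (54, 0) (54, 16) (0, 16)]
2. ⊥bis P0·P1 via (34.53,4.205): [(34.8738, 0) (54, 0) (54, 16) (33.5658, 16)]  |A|=316.4839
3. ⊥bis P0·P2 via (51.205,7.8): [(34.8738, 0) (54, 0) (54, 5.5371) (41.0768, 16) (33.5658, 16)]  |A|=248.877
4. ⊥bis P0·P3 via (34.395,6.805): [(34.3536, 6.3632) (34.8738, 0) (54, 0) (54, 5.5371) (41.0768, 16) (35.2573, 16)]  |A|=240.7264
5. ⊥bis P0·P4 via (40.21,6.57): [(39.3688, 0) (54, 0) (54, 5.5371) (41.3854, 15.7502)]  |A|=150.1462
6. ⊥bis P0·P5 via (35.125,3.145): [(39.3688, 0) (54, 0) (54, 5.5371) (41.3854, 15.7502)]  |A|=150.1462
7. ⊥bis P0·P6 via (43.255,3.355): [(40.7406, 10.7145) (44.4012, 0) (54, 0) (54, 5.5371) (41.3854, 15.7502)]  |A|=123.1862
8. canonical 5-gon: [(40.7406, 10.7145) (44.4012, 0) (54, 0) (54, 5.5371) (41.3854, 15.7502)]
9. shoelace: 123.1862

Area of P0's cell: 123.1862 (5 vertices)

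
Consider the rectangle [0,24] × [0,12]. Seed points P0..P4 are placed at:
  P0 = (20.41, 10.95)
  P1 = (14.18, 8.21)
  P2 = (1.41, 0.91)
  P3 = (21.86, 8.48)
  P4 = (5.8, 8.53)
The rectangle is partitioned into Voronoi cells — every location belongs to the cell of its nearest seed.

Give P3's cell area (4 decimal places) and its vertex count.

Area of P3's cell: 56.4364 (4 vertices)

1. box [0,24]×[0,12]: [(0, 0) (24, 0) (24, 12) (0, 12)]
2. ⊥bis P3·P0 via (21.135,9.715): [(4.586, 0) (24, 0) (24, 11.3969)]  |A|=110.6295
3. ⊥bis P3·P1 via (18.02,8.345): [(18.0358, 7.8956) (18.3134, 0) (24, 0) (24, 11.3969)]  |A|=56.4364
4. ⊥bis P3·P2 via (11.635,4.695): [(18.0358, 7.8956) (18.3134, 0) (24, 0) (24, 11.3969)]  |A|=56.4364
5. ⊥bis P3·P4 via (13.83,8.505): [(18.0358, 7.8956) (18.3134, 0) (24, 0) (24, 11.3969)]  |A|=56.4364
6. canonical 4-gon: [(18.0358, 7.8956) (18.3134, 0) (24, 0) (24, 11.3969)]
7. shoelace: 56.4364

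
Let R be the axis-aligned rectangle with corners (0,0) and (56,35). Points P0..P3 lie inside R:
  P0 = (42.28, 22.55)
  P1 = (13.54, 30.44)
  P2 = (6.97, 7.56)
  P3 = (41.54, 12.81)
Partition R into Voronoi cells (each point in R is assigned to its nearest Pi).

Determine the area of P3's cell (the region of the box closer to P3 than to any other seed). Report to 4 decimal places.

Area of P3's cell: 557.9905

1. box [0,56]×[0,35]: [(0, 0) (56, 0) (56, 35) (0, 35)]
2. ⊥bis P3·P0 via (41.91,17.68): [(0, 20.8641) (0, 0) (56, 0) (56, 16.6095)]  |A|=1049.2618
3. ⊥bis P3·P1 via (27.54,21.625): [(25.8255, 18.902) (13.924, 0) (56, 0) (56, 16.6095)]  |A|=648.2529
4. ⊥bis P3·P2 via (24.255,10.185): [(25.8255, 18.902) (23.4936, 15.1985) (25.8018, 0) (56, 0) (56, 16.6095)]  |A|=557.9905
5. canonical 5-gon: [(25.8255, 18.902) (23.4936, 15.1985) (25.8018, 0) (56, 0) (56, 16.6095)]
6. shoelace: 557.9905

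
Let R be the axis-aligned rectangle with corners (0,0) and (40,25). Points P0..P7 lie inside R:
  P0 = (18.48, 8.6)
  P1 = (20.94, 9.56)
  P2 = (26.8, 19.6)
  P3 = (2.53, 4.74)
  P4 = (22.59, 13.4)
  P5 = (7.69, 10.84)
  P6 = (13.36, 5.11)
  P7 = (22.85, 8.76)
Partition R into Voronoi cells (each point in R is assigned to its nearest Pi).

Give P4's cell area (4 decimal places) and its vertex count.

1. box [0,40]×[0,25]: [(0, 0) (40, 0) (40, 25) (0, 25)]
2. ⊥bis P4·P0 via (20.535,11): [(33.3817, 0) (40, 0) (40, 25) (4.1846, 25)]  |A|=530.4206
3. ⊥bis P4·P1 via (21.765,11.48): [(18.1707, 13.0244) (40, 3.6446) (40, 25) (4.1846, 25)]  |A|=447.5409
4. ⊥bis P4·P2 via (24.695,16.5): [(18.1707, 13.0244) (40, 3.6446) (40, 6.1074) (12.1772, 25) (4.1846, 25)]  |A|=184.7184
5. ⊥bis P4·P3 via (12.56,9.07): [(6.5616, 22.9648) (18.1707, 13.0244) (40, 3.6446) (40, 6.1074) (12.1772, 25) (5.6829, 25)]  |A|=183.1937
6. ⊥bis P4·P5 via (15.14,12.12): [(14.435, 16.2231) (18.1707, 13.0244) (40, 3.6446) (40, 6.1074) (13.0261, 24.4236)]  |A|=146.5688
7. ⊥bis P4·P6 via (17.975,9.255): [(14.435, 16.2231) (18.1707, 13.0244) (40, 3.6446) (40, 6.1074) (13.0261, 24.4236)]  |A|=146.5688
8. ⊥bis P4·P7 via (22.72,11.08): [(14.435, 16.2231) (18.1707, 13.0244) (22.6987, 11.0788) (31.9179, 11.5954) (13.0261, 24.4236)]  |A|=97.8792
9. canonical 5-gon: [(14.435, 16.2231) (18.1707, 13.0244) (22.6987, 11.0788) (31.9179, 11.5954) (13.0261, 24.4236)]
10. shoelace: 97.8792

Area of P4's cell: 97.8792 (5 vertices)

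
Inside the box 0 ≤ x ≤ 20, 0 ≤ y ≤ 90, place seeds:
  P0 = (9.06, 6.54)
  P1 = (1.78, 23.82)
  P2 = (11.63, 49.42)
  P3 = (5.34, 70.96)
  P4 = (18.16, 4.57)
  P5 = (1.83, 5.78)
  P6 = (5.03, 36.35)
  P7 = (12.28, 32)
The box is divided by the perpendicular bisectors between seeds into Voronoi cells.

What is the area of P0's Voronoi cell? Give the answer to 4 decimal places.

Area of P0's cell: 155.5363

1. box [0,20]×[0,90]: [(0, 0) (20, 0) (20, 90) (0, 90)]
2. ⊥bis P0·P1 via (5.42,15.18): [(0, 12.8966) (0, 0) (20, 0) (20, 21.3225)]  |A|=342.1907
3. ⊥bis P0·P2 via (10.345,27.98): [(0, 12.8966) (0, 0) (20, 0) (20, 21.3225)]  |A|=342.1907
4. ⊥bis P0·P3 via (7.2,38.75): [(0, 12.8966) (0, 0) (20, 0) (20, 21.3225)]  |A|=342.1907
5. ⊥bis P0·P4 via (13.61,5.555): [(16.7247, 19.9426) (0, 12.8966) (0, 0) (12.4074, 0)]  |A|=231.5639
6. ⊥bis P0·P5 via (5.445,6.16): [(16.7247, 19.9426) (4.536, 14.8076) (6.0925, 0) (12.4074, 0)]  |A|=157.2068
7. ⊥bis P0·P6 via (7.045,21.445): [(16.7247, 19.9426) (4.536, 14.8076) (6.0925, 0) (12.4074, 0)]  |A|=157.2068
8. ⊥bis P0·P7 via (10.67,19.27): [(16.4216, 18.5426) (14.0988, 18.8363) (4.536, 14.8076) (6.0925, 0) (12.4074, 0)]  |A|=155.5363
9. canonical 5-gon: [(16.4216, 18.5426) (14.0988, 18.8363) (4.536, 14.8076) (6.0925, 0) (12.4074, 0)]
10. shoelace: 155.5363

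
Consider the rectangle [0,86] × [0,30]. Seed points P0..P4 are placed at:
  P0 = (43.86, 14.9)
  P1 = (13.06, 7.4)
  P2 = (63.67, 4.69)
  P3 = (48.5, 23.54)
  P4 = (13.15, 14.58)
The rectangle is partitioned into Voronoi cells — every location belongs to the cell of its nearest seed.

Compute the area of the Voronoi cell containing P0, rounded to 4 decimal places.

Area of P0's cell: 521.2979

1. box [0,86]×[0,30]: [(0, 0) (86, 0) (86, 30) (0, 30)]
2. ⊥bis P0·P1 via (28.46,11.15): [(31.1751, 0) (86, 0) (86, 30) (23.8699, 30)]  |A|=1754.325
3. ⊥bis P0·P2 via (53.765,9.795): [(31.1751, 0) (48.7167, 0) (64.1786, 30) (23.8699, 30)]  |A|=867.7541
4. ⊥bis P0·P3 via (46.18,19.22): [(31.1751, 0) (48.7167, 0) (55.9253, 13.9864) (26.1069, 30) (23.8699, 30)]  |A|=562.9225
5. ⊥bis P0·P4 via (28.505,14.74): [(28.5461, 10.7964) (31.1751, 0) (48.7167, 0) (55.9253, 13.9864) (28.3586, 28.7908)]  |A|=521.2979
6. canonical 5-gon: [(28.5461, 10.7964) (31.1751, 0) (48.7167, 0) (55.9253, 13.9864) (28.3586, 28.7908)]
7. shoelace: 521.2979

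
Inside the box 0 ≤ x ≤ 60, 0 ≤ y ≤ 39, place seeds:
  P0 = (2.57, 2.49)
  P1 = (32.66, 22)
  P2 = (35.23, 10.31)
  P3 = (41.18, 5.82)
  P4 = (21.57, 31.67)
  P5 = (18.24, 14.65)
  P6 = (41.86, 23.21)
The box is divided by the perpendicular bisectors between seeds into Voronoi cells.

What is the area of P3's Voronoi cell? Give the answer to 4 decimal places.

Area of P3's cell: 318.5680

1. box [0,60]×[0,39]: [(0, 0) (60, 0) (60, 39) (0, 39)]
2. ⊥bis P3·P0 via (21.875,4.155): [(22.2334, 0) (60, 0) (60, 39) (18.8697, 39)]  |A|=1538.49
3. ⊥bis P3·P1 via (36.92,13.91): [(21.7238, 5.908) (22.2334, 0) (60, 0) (60, 26.0634)]  |A|=610.367
4. ⊥bis P3·P2 via (38.205,8.065): [(46.3714, 18.8869) (32.119, 0) (60, 0) (60, 26.0634)]  |A|=440.8962
5. ⊥bis P3·P4 via (31.375,18.745): [(46.3714, 18.8869) (32.119, 0) (60, 0) (60, 26.0634)]  |A|=440.8962
6. ⊥bis P3·P5 via (29.71,10.235): [(46.3714, 18.8869) (32.119, 0) (60, 0) (60, 26.0634)]  |A|=440.8962
7. ⊥bis P3·P6 via (41.52,14.515): [(43.0278, 14.456) (32.119, 0) (60, 0) (60, 13.7924)]  |A|=318.568
8. canonical 4-gon: [(43.0278, 14.456) (32.119, 0) (60, 0) (60, 13.7924)]
9. shoelace: 318.568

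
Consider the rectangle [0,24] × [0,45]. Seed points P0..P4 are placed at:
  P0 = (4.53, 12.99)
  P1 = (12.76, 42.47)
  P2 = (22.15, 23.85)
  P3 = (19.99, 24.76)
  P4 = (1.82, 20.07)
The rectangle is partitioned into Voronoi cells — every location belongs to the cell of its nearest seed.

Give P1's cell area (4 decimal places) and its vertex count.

1. box [0,24]×[0,45]: [(0, 0) (24, 0) (24, 45) (0, 45)]
2. ⊥bis P1·P0 via (8.645,27.73): [(0, 30.1434) (24, 23.4433) (24, 45) (0, 45)]  |A|=436.959
3. ⊥bis P1·P2 via (17.455,33.16): [(0, 30.1434) (7.385, 28.0817) (24, 36.4606) (24, 45) (0, 45)]  |A|=328.8178
4. ⊥bis P1·P3 via (16.375,33.615): [(0, 30.1434) (4.6747, 28.8384) (24, 36.7279) (24, 45) (0, 45)]  |A|=308.5947
5. ⊥bis P1·P4 via (7.29,31.27): [(0, 34.8304) (8.8111, 30.5271) (24, 36.7279) (24, 45) (0, 45)]  |A|=281.3
6. canonical 5-gon: [(0, 34.8304) (8.8111, 30.5271) (24, 36.7279) (24, 45) (0, 45)]
7. shoelace: 281.3

Area of P1's cell: 281.3000 (5 vertices)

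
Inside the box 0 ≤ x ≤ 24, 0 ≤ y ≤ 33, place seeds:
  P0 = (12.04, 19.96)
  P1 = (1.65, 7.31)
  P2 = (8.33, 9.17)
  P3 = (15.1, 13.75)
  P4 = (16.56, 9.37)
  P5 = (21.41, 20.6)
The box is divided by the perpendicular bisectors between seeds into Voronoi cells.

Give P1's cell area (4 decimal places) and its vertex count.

Area of P1's cell: 86.6799 (4 vertices)

1. box [0,24]×[0,33]: [(0, 0) (24, 0) (24, 33) (0, 33)]
2. ⊥bis P1·P0 via (6.845,13.635): [(0, 19.2571) (0, 0) (23.4458, 0)]  |A|=225.7494
3. ⊥bis P1·P2 via (4.99,8.24): [(2.4924, 17.21) (0, 19.2571) (0, 0) (7.2844, 0)]  |A|=86.6799
4. ⊥bis P1·P3 via (8.375,10.53): [(2.4924, 17.21) (0, 19.2571) (0, 0) (7.2844, 0)]  |A|=86.6799
5. ⊥bis P1·P4 via (9.105,8.34): [(2.4924, 17.21) (0, 19.2571) (0, 0) (7.2844, 0)]  |A|=86.6799
6. ⊥bis P1·P5 via (11.53,13.955): [(2.4924, 17.21) (0, 19.2571) (0, 0) (7.2844, 0)]  |A|=86.6799
7. canonical 4-gon: [(2.4924, 17.21) (0, 19.2571) (0, 0) (7.2844, 0)]
8. shoelace: 86.6799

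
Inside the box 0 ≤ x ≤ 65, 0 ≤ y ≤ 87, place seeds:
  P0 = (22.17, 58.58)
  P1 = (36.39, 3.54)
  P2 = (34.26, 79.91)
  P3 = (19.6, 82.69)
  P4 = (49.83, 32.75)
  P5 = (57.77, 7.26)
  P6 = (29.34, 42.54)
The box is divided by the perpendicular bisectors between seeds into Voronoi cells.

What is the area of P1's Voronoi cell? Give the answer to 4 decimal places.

1. box [0,65]×[0,87]: [(0, 0) (65, 0) (65, 87) (0, 87)]
2. ⊥bis P1·P0 via (29.28,31.06): [(0, 23.4953) (0, 0) (65, 0) (65, 40.2885)]  |A|=2072.9742
3. ⊥bis P1·P2 via (35.325,41.725): [(0, 23.4953) (0, 0) (65, 0) (65, 40.2885)]  |A|=2072.9742
4. ⊥bis P1·P3 via (27.995,43.115): [(0, 23.4953) (0, 0) (65, 0) (65, 40.2885)]  |A|=2072.9742
5. ⊥bis P1·P4 via (43.11,18.145): [(20.1612, 28.7041) (0, 23.4953) (0, 0) (65, 0) (65, 8.0731)]  |A|=1350.7232
6. ⊥bis P1·P5 via (47.08,5.4): [(45.0149, 17.2685) (20.1612, 28.7041) (0, 23.4953) (0, 0) (48.0196, 0)]  |A|=1123.4397
7. ⊥bis P1·P6 via (32.865,23.04): [(45.0149, 17.2685) (32.5824, 22.9889) (0, 17.099) (0, 0) (48.0196, 0)]  |A|=929.2744
8. canonical 5-gon: [(45.0149, 17.2685) (32.5824, 22.9889) (0, 17.099) (0, 0) (48.0196, 0)]
9. shoelace: 929.2744

Area of P1's cell: 929.2744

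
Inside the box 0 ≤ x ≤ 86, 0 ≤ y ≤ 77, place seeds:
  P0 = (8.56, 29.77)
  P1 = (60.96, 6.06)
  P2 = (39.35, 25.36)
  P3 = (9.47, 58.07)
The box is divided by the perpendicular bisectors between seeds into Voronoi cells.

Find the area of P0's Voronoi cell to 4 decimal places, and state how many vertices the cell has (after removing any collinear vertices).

1. box [0,86]×[0,77]: [(0, 0) (86, 0) (86, 77) (0, 77)]
2. ⊥bis P0·P1 via (34.76,17.915): [(0, 0) (26.6538, 0) (61.4948, 77) (0, 77)]  |A|=3393.7226
3. ⊥bis P0·P2 via (23.955,27.565): [(0, 0) (20.0069, 0) (31.0355, 77) (0, 77)]  |A|=1965.1325
4. ⊥bis P0·P3 via (9.015,43.92): [(0, 44.2099) (0, 0) (20.0069, 0) (26.2183, 43.3668)]  |A|=1013.3713
5. canonical 4-gon: [(0, 44.2099) (0, 0) (20.0069, 0) (26.2183, 43.3668)]
6. shoelace: 1013.3713

Area of P0's cell: 1013.3713 (4 vertices)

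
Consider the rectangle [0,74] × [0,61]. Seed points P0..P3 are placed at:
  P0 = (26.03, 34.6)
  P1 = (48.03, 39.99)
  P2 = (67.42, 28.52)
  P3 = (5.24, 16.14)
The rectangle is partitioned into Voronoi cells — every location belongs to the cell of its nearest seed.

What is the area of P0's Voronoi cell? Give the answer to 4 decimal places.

Area of P0's cell: 1519.0956

1. box [0,74]×[0,61]: [(0, 0) (74, 0) (74, 61) (0, 61)]
2. ⊥bis P0·P1 via (37.03,37.295): [(0, 0) (46.1673, 0) (31.2223, 61) (0, 61)]  |A|=2360.3813
3. ⊥bis P0·P2 via (46.725,31.56): [(0, 0) (42.089, 0) (43.6177, 10.4066) (31.2223, 61) (0, 61)]  |A|=2339.1607
4. ⊥bis P0·P3 via (15.635,25.37): [(0, 42.9784) (38.1617, 0) (42.089, 0) (43.6177, 10.4066) (31.2223, 61) (0, 61)]  |A|=1519.0956
5. canonical 6-gon: [(0, 42.9784) (38.1617, 0) (42.089, 0) (43.6177, 10.4066) (31.2223, 61) (0, 61)]
6. shoelace: 1519.0956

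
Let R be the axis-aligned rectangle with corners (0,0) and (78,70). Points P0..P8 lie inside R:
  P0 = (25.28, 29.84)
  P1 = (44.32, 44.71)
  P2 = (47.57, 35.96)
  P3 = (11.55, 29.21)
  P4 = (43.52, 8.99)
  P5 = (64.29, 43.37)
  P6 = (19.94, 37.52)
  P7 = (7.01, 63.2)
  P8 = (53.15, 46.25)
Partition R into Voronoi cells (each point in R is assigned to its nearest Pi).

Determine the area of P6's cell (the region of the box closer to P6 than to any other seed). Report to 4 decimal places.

Area of P6's cell: 402.8556

1. box [0,78]×[0,70]: [(0, 0) (78, 0) (78, 70) (0, 70)]
2. ⊥bis P6·P0 via (22.61,33.68): [(0, 17.959) (74.8455, 70) (0, 70)]  |A|=1947.5181
3. ⊥bis P6·P1 via (32.13,41.115): [(0, 17.959) (32.3296, 40.4382) (23.6114, 70) (0, 70)]  |A|=1190.2312
4. ⊥bis P6·P2 via (33.755,36.74): [(0, 17.959) (32.3296, 40.4382) (23.6114, 70) (0, 70)]  |A|=1190.2312
5. ⊥bis P6·P3 via (15.745,33.365): [(0, 49.2616) (18.3599, 30.7249) (32.3296, 40.4382) (23.6114, 70) (0, 70)]  |A|=902.8743
6. ⊥bis P6·P4 via (31.73,23.255): [(0, 49.2616) (18.3599, 30.7249) (32.3296, 40.4382) (23.6114, 70) (0, 70)]  |A|=902.8743
7. ⊥bis P6·P5 via (42.115,40.445): [(0, 49.2616) (18.3599, 30.7249) (32.3296, 40.4382) (23.6114, 70) (0, 70)]  |A|=902.8743
8. ⊥bis P6·P7 via (13.475,50.36): [(3.758, 45.4674) (18.3599, 30.7249) (32.3296, 40.4382) (27.3441, 57.3432)]  |A|=402.8556
9. ⊥bis P6·P8 via (36.545,41.885): [(3.758, 45.4674) (18.3599, 30.7249) (32.3296, 40.4382) (27.3441, 57.3432)]  |A|=402.8556
10. canonical 4-gon: [(3.758, 45.4674) (18.3599, 30.7249) (32.3296, 40.4382) (27.3441, 57.3432)]
11. shoelace: 402.8556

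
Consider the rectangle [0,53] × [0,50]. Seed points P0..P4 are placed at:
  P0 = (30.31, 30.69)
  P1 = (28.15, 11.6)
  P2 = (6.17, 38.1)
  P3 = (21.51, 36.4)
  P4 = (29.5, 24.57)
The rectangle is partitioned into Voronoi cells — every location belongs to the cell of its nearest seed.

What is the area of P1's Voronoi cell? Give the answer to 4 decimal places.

1. box [0,53]×[0,50]: [(0, 0) (53, 0) (53, 50) (0, 50)]
2. ⊥bis P1·P0 via (29.23,21.145): [(0, 24.4523) (0, 0) (53, 0) (53, 18.4555)]  |A|=1137.0564
3. ⊥bis P1·P2 via (17.16,24.85): [(14.6782, 22.7915) (0, 10.6169) (0, 0) (53, 0) (53, 18.4555)]  |A|=1035.517
4. ⊥bis P1·P3 via (24.83,24): [(18.6415, 22.3431) (11.9907, 20.5624) (0, 10.6169) (0, 0) (53, 0) (53, 18.4555)]  |A|=1030.497
5. ⊥bis P1·P4 via (28.825,18.085): [(11.2139, 19.9181) (0, 10.6169) (0, 0) (53, 0) (53, 15.5687)]  |A|=912.6355
6. canonical 5-gon: [(11.2139, 19.9181) (0, 10.6169) (0, 0) (53, 0) (53, 15.5687)]
7. shoelace: 912.6355

Area of P1's cell: 912.6355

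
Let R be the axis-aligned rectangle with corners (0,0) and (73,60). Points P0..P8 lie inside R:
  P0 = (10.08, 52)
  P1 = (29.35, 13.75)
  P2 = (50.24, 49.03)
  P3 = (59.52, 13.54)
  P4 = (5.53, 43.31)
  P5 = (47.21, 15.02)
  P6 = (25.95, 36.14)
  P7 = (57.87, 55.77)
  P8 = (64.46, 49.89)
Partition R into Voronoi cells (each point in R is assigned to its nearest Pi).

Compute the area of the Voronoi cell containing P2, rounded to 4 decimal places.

Area of P2's cell: 540.1192

1. box [0,73]×[0,60]: [(0, 0) (73, 0) (73, 60) (0, 60)]
2. ⊥bis P2·P0 via (30.16,50.515): [(26.4242, 0) (73, 0) (73, 60) (30.8615, 60)]  |A|=2661.4302
3. ⊥bis P2·P1 via (39.795,31.39): [(29.2092, 37.6581) (73, 11.7286) (73, 60) (30.8615, 60)]  |A|=1527.6491
4. ⊥bis P2·P3 via (54.88,31.285): [(29.2092, 37.6581) (44.539, 28.581) (73, 36.0231) (73, 60) (30.8615, 60)]  |A|=1181.9271
5. ⊥bis P2·P4 via (27.885,46.17): [(29.2092, 37.6581) (44.539, 28.581) (73, 36.0231) (73, 60) (30.8615, 60)]  |A|=1181.9271
6. ⊥bis P2·P5 via (48.725,32.025): [(29.2092, 37.6581) (36.9511, 33.074) (55.4267, 31.4279) (73, 36.0231) (73, 60) (30.8615, 60)]  |A|=1146.667
7. ⊥bis P2·P6 via (38.095,42.585): [(30.6158, 56.6788) (43.4495, 32.495) (55.4267, 31.4279) (73, 36.0231) (73, 60) (30.8615, 60)]  |A|=994.9518
8. ⊥bis P2·P7 via (54.055,52.4): [(30.6158, 56.6788) (43.4495, 32.495) (55.4267, 31.4279) (69.362, 35.0718) (47.3415, 60) (30.8615, 60)]  |A|=631.5271
9. ⊥bis P2·P8 via (57.35,49.46): [(30.6158, 56.6788) (43.4495, 32.495) (55.4267, 31.4279) (58.3936, 32.2038) (57.4013, 48.6118) (47.3415, 60) (30.8615, 60)]  |A|=540.1192
10. canonical 7-gon: [(30.6158, 56.6788) (43.4495, 32.495) (55.4267, 31.4279) (58.3936, 32.2038) (57.4013, 48.6118) (47.3415, 60) (30.8615, 60)]
11. shoelace: 540.1192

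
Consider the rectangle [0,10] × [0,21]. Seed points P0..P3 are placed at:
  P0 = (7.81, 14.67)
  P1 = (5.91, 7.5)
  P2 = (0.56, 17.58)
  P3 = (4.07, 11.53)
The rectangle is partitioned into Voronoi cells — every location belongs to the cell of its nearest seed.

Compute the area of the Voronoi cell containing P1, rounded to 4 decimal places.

1. box [0,10]×[0,21]: [(0, 0) (10, 0) (10, 21) (0, 21)]
2. ⊥bis P1·P0 via (6.86,11.085): [(0, 12.9029) (0, 0) (10, 0) (10, 10.2529)]  |A|=115.7789
3. ⊥bis P1·P2 via (3.235,12.54): [(2.6137, 12.2102) (0, 10.823) (0, 0) (10, 0) (10, 10.2529)]  |A|=113.0608
4. ⊥bis P1·P3 via (4.99,9.515): [(7.8526, 10.822) (0, 7.2367) (0, 0) (10, 0) (10, 10.2529)]  |A|=93.5319
5. canonical 5-gon: [(7.8526, 10.822) (0, 7.2367) (0, 0) (10, 0) (10, 10.2529)]
6. shoelace: 93.5319

Area of P1's cell: 93.5319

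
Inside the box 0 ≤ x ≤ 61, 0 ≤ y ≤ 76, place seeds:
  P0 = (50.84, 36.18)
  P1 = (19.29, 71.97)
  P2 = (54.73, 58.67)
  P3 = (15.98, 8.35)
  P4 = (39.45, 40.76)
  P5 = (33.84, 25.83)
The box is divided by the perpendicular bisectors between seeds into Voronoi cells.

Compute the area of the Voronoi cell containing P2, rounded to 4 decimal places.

1. box [0,61]×[0,76]: [(0, 0) (61, 0) (61, 76) (0, 76)]
2. ⊥bis P2·P0 via (52.785,47.425): [(0, 56.555) (61, 46.0041) (61, 76) (0, 76)]  |A|=1507.9479
3. ⊥bis P2·P1 via (37.01,65.32): [(31.6652, 51.078) (61, 46.0041) (61, 76) (41.018, 76)]  |A|=688.9572
4. ⊥bis P2·P3 via (35.355,33.51): [(31.6652, 51.078) (61, 46.0041) (61, 76) (41.018, 76)]  |A|=688.9572
5. ⊥bis P2·P4 via (47.09,49.715): [(35.0187, 60.0137) (49.0085, 48.0782) (61, 46.0041) (61, 76) (41.018, 76)]  |A|=606.4399
6. ⊥bis P2·P5 via (44.285,42.25): [(35.0187, 60.0137) (49.0085, 48.0782) (61, 46.0041) (61, 76) (41.018, 76)]  |A|=606.4399
7. canonical 5-gon: [(35.0187, 60.0137) (49.0085, 48.0782) (61, 46.0041) (61, 76) (41.018, 76)]
8. shoelace: 606.4399

Area of P2's cell: 606.4399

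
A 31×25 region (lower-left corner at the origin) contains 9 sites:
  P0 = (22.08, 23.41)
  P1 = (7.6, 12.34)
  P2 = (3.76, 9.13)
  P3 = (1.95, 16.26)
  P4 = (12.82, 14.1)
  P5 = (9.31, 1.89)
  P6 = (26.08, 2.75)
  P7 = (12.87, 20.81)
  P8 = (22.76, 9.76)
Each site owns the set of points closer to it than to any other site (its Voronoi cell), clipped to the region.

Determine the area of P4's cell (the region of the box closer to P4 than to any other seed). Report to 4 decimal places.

Area of P4's cell: 75.6884

1. box [0,31]×[0,25]: [(0, 0) (31, 0) (31, 25) (0, 25)]
2. ⊥bis P4·P0 via (17.45,18.755): [(0, 0) (31, 0) (31, 5.2778) (11.1713, 25) (0, 25)]  |A|=579.4667
3. ⊥bis P4·P1 via (10.21,13.22): [(14.6673, 0) (31, 0) (31, 5.2778) (11.1713, 25) (6.2382, 25)]  |A|=318.1478
4. ⊥bis P4·P2 via (8.29,11.615): [(14.6673, 0) (31, 0) (31, 5.2778) (11.1713, 25) (6.2382, 25)]  |A|=318.1478
5. ⊥bis P4·P3 via (7.385,15.18): [(8.1875, 19.2185) (14.6673, 0) (31, 0) (31, 5.2778) (11.1713, 25) (9.3364, 25)]  |A|=309.1918
6. ⊥bis P4·P5 via (11.065,7.995): [(8.1875, 19.2185) (12.069, 7.7064) (31, 2.2643) (31, 5.2778) (11.1713, 25) (9.3364, 25)]  |A|=224.8262
7. ⊥bis P4·P6 via (19.45,8.425): [(8.1875, 19.2185) (12.069, 7.7064) (17.4988, 6.1455) (23.3063, 12.9302) (11.1713, 25) (9.3364, 25)]  |A|=156.163
8. ⊥bis P4·P7 via (12.845,17.455): [(8.7719, 17.4854) (12.069, 7.7064) (17.4988, 6.1455) (23.3063, 12.9302) (18.8016, 17.4106)]  |A|=108.809
9. ⊥bis P4·P8 via (17.79,11.93): [(8.7719, 17.4854) (12.069, 7.7064) (15.5135, 6.7162) (19.7647, 16.4527) (18.8016, 17.4106)]  |A|=75.6884
10. canonical 5-gon: [(8.7719, 17.4854) (12.069, 7.7064) (15.5135, 6.7162) (19.7647, 16.4527) (18.8016, 17.4106)]
11. shoelace: 75.6884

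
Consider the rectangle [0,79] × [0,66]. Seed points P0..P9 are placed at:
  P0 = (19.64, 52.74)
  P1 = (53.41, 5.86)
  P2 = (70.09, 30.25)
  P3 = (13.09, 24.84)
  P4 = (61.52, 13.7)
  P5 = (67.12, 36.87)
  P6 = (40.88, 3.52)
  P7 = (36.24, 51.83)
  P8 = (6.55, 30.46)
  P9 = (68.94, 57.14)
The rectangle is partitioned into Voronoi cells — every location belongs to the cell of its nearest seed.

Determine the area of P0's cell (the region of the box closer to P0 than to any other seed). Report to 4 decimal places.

1. box [0,79]×[0,66]: [(0, 0) (79, 0) (79, 66) (0, 66)]
2. ⊥bis P0·P1 via (36.525,29.3): [(0, 2.9892) (79, 59.8969) (79, 66) (0, 66)]  |A|=2729.9998
3. ⊥bis P0·P2 via (44.865,41.495): [(0, 2.9892) (40.8021, 32.381) (55.789, 66) (0, 66)]  |A|=2223.2714
4. ⊥bis P0·P3 via (16.365,38.79): [(0, 42.632) (41.0733, 32.9893) (55.789, 66) (0, 66)]  |A|=1400.718
5. ⊥bis P0·P4 via (40.58,33.22): [(0, 42.632) (40.4921, 33.1257) (41.7224, 34.4455) (55.789, 66) (0, 66)]  |A|=1400.2506
6. ⊥bis P0·P5 via (43.38,44.805): [(0, 42.632) (39.5502, 33.3469) (50.4643, 66) (0, 66)]  |A|=1286.0139
7. ⊥bis P0·P6 via (30.26,28.13): [(0, 42.632) (39.5502, 33.3469) (50.4643, 66) (0, 66)]  |A|=1286.0139
8. ⊥bis P0·P7 via (27.94,52.285): [(0, 42.632) (27.0625, 36.2786) (28.6918, 66) (0, 66)]  |A|=742.5806
9. ⊥bis P0·P8 via (13.095,41.6): [(0, 49.2936) (18.8846, 38.1985) (27.0625, 36.2786) (28.6918, 66) (0, 66)]  |A|=679.6793
10. ⊥bis P0·P9 via (44.29,54.94): [(0, 49.2936) (18.8846, 38.1985) (27.0625, 36.2786) (28.6918, 66) (0, 66)]  |A|=679.6793
11. canonical 5-gon: [(0, 49.2936) (18.8846, 38.1985) (27.0625, 36.2786) (28.6918, 66) (0, 66)]
12. shoelace: 679.6793

Area of P0's cell: 679.6793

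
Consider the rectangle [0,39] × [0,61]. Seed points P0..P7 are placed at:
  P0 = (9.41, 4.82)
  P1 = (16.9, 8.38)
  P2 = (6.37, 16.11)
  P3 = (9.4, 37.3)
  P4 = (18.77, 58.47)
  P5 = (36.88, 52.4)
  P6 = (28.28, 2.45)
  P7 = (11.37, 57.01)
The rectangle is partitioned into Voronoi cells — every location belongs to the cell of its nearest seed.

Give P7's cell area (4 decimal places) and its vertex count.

1. box [0,39]×[0,61]: [(0, 0) (39, 0) (39, 61) (0, 61)]
2. ⊥bis P7·P0 via (10.39,30.915): [(0, 31.3052) (39, 29.8405) (39, 61) (0, 61)]  |A|=1186.6579
3. ⊥bis P7·P1 via (14.135,32.695): [(0, 31.3052) (1.4383, 31.2512) (39, 35.5225) (39, 61) (0, 61)]  |A|=1079.9452
4. ⊥bis P7·P2 via (8.87,36.56): [(0, 37.6444) (27.7868, 34.2474) (39, 35.5225) (39, 61) (0, 61)]  |A|=989.0064
5. ⊥bis P7·P3 via (10.385,47.155): [(0, 48.193) (39, 44.295) (39, 61) (0, 61)]  |A|=575.4855
6. ⊥bis P7·P4 via (15.07,57.74): [(0, 48.193) (17.2946, 46.4644) (14.4268, 61) (0, 61)]  |A|=215.5978
7. ⊥bis P7·P5 via (24.125,54.705): [(0, 48.193) (17.2946, 46.4644) (14.4268, 61) (0, 61)]  |A|=215.5978
8. ⊥bis P7·P6 via (19.825,29.73): [(0, 48.193) (17.2946, 46.4644) (14.4268, 61) (0, 61)]  |A|=215.5978
9. canonical 4-gon: [(0, 48.193) (17.2946, 46.4644) (14.4268, 61) (0, 61)]
10. shoelace: 215.5978

Area of P7's cell: 215.5978 (4 vertices)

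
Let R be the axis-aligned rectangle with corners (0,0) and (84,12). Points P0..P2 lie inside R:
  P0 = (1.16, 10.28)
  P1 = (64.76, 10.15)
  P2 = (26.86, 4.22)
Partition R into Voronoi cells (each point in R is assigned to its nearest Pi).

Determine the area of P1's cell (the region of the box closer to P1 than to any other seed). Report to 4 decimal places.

Area of P1's cell: 456.0551

1. box [0,84]×[0,12]: [(0, 0) (84, 0) (84, 12) (0, 12)]
2. ⊥bis P1·P0 via (32.96,10.215): [(32.9391, 0) (84, 0) (84, 12) (32.9636, 12)]  |A|=612.5834
3. ⊥bis P1·P2 via (45.81,7.185): [(46.9342, 0) (84, 0) (84, 12) (45.0566, 12)]  |A|=456.0551
4. canonical 4-gon: [(46.9342, 0) (84, 0) (84, 12) (45.0566, 12)]
5. shoelace: 456.0551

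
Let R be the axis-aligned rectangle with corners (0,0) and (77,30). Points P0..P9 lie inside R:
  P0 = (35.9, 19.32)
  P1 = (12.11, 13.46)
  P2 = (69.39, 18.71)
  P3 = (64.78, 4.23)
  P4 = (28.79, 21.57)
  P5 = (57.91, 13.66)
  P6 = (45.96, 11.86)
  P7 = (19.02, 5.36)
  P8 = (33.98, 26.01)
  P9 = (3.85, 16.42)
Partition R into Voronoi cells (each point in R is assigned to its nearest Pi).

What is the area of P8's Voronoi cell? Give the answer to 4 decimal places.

1. box [0,77]×[0,30]: [(0, 0) (77, 0) (77, 30) (0, 30)]
2. ⊥bis P8·P0 via (34.94,22.665): [(0, 12.6374) (60.4979, 30) (0, 30)]  |A|=525.201
3. ⊥bis P8·P1 via (23.045,19.735): [(23.2834, 19.3196) (60.4979, 30) (17.1545, 30)]  |A|=231.4625
4. ⊥bis P8·P2 via (51.685,22.36): [(23.2834, 19.3196) (52.8049, 27.7921) (53.26, 30) (17.1545, 30)]  |A|=223.4724
5. ⊥bis P8·P3 via (49.38,15.12): [(23.2834, 19.3196) (52.8049, 27.7921) (53.26, 30) (17.1545, 30)]  |A|=223.4724
6. ⊥bis P8·P4 via (31.385,23.79): [(32.8585, 22.0676) (52.8049, 27.7921) (53.26, 30) (26.0724, 30)]  |A|=128.548
7. ⊥bis P8·P5 via (45.945,19.835): [(32.8585, 22.0676) (49.5729, 26.8646) (51.191, 30) (26.0724, 30)]  |A|=121.9477
8. ⊥bis P8·P6 via (39.97,18.935): [(32.8585, 22.0676) (49.2144, 26.7617) (49.7568, 27.2209) (51.191, 30) (26.0724, 30)]  |A|=121.8932
9. ⊥bis P8·P7 via (26.5,15.685): [(32.8585, 22.0676) (49.2144, 26.7617) (49.7568, 27.2209) (51.191, 30) (26.0724, 30)]  |A|=121.8932
10. ⊥bis P8·P9 via (18.915,21.215): [(32.8585, 22.0676) (49.2144, 26.7617) (49.7568, 27.2209) (51.191, 30) (26.0724, 30)]  |A|=121.8932
11. canonical 5-gon: [(32.8585, 22.0676) (49.2144, 26.7617) (49.7568, 27.2209) (51.191, 30) (26.0724, 30)]
12. shoelace: 121.8932

Area of P8's cell: 121.8932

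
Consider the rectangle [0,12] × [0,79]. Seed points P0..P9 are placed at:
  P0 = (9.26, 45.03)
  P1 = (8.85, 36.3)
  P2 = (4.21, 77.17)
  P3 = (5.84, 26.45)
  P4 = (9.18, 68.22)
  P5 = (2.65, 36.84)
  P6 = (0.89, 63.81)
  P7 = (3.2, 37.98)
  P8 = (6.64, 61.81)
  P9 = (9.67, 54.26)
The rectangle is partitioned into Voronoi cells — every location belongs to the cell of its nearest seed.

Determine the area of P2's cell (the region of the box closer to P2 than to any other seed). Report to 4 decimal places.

1. box [0,12]×[0,79]: [(0, 0) (12, 0) (12, 79) (0, 79)]
2. ⊥bis P2·P0 via (6.735,61.1): [(0, 60.0418) (12, 61.9273) (12, 79) (0, 79)]  |A|=216.1858
3. ⊥bis P2·P1 via (6.53,56.735): [(0, 60.0418) (12, 61.9273) (12, 79) (0, 79)]  |A|=216.1858
4. ⊥bis P2·P3 via (5.025,51.81): [(0, 60.0418) (12, 61.9273) (12, 79) (0, 79)]  |A|=216.1858
5. ⊥bis P2·P4 via (6.695,72.695): [(0, 68.9772) (12, 75.6409) (12, 79) (0, 79)]  |A|=80.2913
6. ⊥bis P2·P5 via (3.43,57.005): [(0, 68.9772) (12, 75.6409) (12, 79) (0, 79)]  |A|=80.2913
7. ⊥bis P2·P6 via (2.55,70.49): [(0, 71.1237) (2.6704, 70.4601) (12, 75.6409) (12, 79) (0, 79)]  |A|=77.4253
8. ⊥bis P2·P7 via (3.705,57.575): [(0, 71.1237) (2.6704, 70.4601) (12, 75.6409) (12, 79) (0, 79)]  |A|=77.4253
9. ⊥bis P2·P8 via (5.425,69.49): [(0, 71.1237) (2.6704, 70.4601) (12, 75.6409) (12, 79) (0, 79)]  |A|=77.4253
10. ⊥bis P2·P9 via (6.94,65.715): [(0, 71.1237) (2.6704, 70.4601) (12, 75.6409) (12, 79) (0, 79)]  |A|=77.4253
11. canonical 5-gon: [(0, 71.1237) (2.6704, 70.4601) (12, 75.6409) (12, 79) (0, 79)]
12. shoelace: 77.4253

Area of P2's cell: 77.4253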